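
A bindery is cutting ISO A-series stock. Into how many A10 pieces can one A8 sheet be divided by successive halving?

4

Each ISO step halves the sheet: 1 × A8 → 2 × A9 → 4 × A10
From A8 to A10 is 2 halving steps: 2^2 = 4.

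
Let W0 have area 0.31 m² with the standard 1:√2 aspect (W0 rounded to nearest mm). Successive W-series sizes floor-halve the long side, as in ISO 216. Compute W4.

117 × 165 mm

Let W0's short side be w mm. w · w√2 = 0.31 m² = 310,000 mm², so w ≈ 468.2 mm and w√2 ≈ 662.1 mm → W0 = 468 × 662 mm.
W1: ⌊662/2⌋ × 468 = 331 × 468 mm
W2: ⌊468/2⌋ × 331 = 234 × 331 mm
W3: ⌊331/2⌋ × 234 = 165 × 234 mm
W4: ⌊234/2⌋ × 165 = 117 × 165 mm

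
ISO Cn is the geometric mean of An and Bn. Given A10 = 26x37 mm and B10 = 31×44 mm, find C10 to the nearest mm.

Short side: √(26 · 31) = √806 ≈ 28.4 → 28 mm
Long side: √(37 · 44) = √1628 ≈ 40.3 → 40 mm

28 × 40 mm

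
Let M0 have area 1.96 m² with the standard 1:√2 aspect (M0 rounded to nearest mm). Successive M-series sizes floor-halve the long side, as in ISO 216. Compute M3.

416 × 588 mm

Let M0's short side be w mm. w · w√2 = 1.96 m² = 1,960,000 mm², so w ≈ 1177.3 mm and w√2 ≈ 1664.9 mm → M0 = 1177 × 1665 mm.
M1: ⌊1665/2⌋ × 1177 = 832 × 1177 mm
M2: ⌊1177/2⌋ × 832 = 588 × 832 mm
M3: ⌊832/2⌋ × 588 = 416 × 588 mm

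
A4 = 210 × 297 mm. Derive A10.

26 × 37 mm

A5: ⌊297/2⌋ × 210 = 148 × 210 mm
A6: ⌊210/2⌋ × 148 = 105 × 148 mm
A7: ⌊148/2⌋ × 105 = 74 × 105 mm
A8: ⌊105/2⌋ × 74 = 52 × 74 mm
A9: ⌊74/2⌋ × 52 = 37 × 52 mm
A10: ⌊52/2⌋ × 37 = 26 × 37 mm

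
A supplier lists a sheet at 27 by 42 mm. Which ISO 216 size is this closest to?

Aspect ratio 42/27 ≈ 1.556 (ISO target is √2 ≈ 1.414).
In the C-series (envelope sizes, between A and B): C10 = 28 × 40 mm.
Off by 3 mm total — nearest standard size.

C10 (28 × 40 mm)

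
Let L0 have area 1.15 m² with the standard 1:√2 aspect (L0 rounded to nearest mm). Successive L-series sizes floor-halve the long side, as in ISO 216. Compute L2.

Let L0's short side be w mm. w · w√2 = 1.15 m² = 1,150,000 mm², so w ≈ 901.8 mm and w√2 ≈ 1275.3 mm → L0 = 902 × 1275 mm.
L1: ⌊1275/2⌋ × 902 = 637 × 902 mm
L2: ⌊902/2⌋ × 637 = 451 × 637 mm

451 × 637 mm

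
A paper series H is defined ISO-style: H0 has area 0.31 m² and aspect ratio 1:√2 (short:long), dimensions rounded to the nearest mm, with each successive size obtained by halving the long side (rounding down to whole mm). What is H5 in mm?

82 × 117 mm

Let H0's short side be w mm. w · w√2 = 0.31 m² = 310,000 mm², so w ≈ 468.2 mm and w√2 ≈ 662.1 mm → H0 = 468 × 662 mm.
H1: ⌊662/2⌋ × 468 = 331 × 468 mm
H2: ⌊468/2⌋ × 331 = 234 × 331 mm
H3: ⌊331/2⌋ × 234 = 165 × 234 mm
H4: ⌊234/2⌋ × 165 = 117 × 165 mm
H5: ⌊165/2⌋ × 117 = 82 × 117 mm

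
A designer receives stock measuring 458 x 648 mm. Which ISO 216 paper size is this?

Aspect ratio 648/458 ≈ 1.415 — close to the ISO √2 ≈ 1.414.
In the C-series (envelope sizes, between A and B): C2 = 458 × 648 mm.

C2 (458 × 648 mm)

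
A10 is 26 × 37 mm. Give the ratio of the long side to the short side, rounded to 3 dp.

37 / 26 = 1.423
ISO 216 targets √2 ≈ 1.414; the +0.009 deviation is from mm rounding.

1.423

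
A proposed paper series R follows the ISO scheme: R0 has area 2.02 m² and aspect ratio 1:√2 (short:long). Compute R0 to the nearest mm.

Let the short side be w mm. Then w · w√2 = 2.02 m² = 2,020,000 mm².
w² = 2,020,000/√2, so w ≈ 1195.1 mm; long side = w√2 ≈ 1690.2 mm.

1195 × 1690 mm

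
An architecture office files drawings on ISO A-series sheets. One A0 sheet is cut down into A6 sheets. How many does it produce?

64

Each ISO step halves the sheet: 1 × A0 → 2 × A1 → 4 × A2 → 8 × A3 → …
From A0 to A6 is 6 halving steps: 2^6 = 64.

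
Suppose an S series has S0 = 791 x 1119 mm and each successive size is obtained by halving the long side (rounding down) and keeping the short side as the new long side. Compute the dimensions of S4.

197 × 279 mm

S1 = 559 × 791 mm (from S0 by 1 halving).
S2: ⌊791/2⌋ × 559 = 395 × 559 mm
S3: ⌊559/2⌋ × 395 = 279 × 395 mm
S4: ⌊395/2⌋ × 279 = 197 × 279 mm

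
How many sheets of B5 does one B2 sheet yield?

Each ISO step halves the sheet: 1 × B2 → 2 × B3 → 4 × B4 → 8 × B5
From B2 to B5 is 3 halving steps: 2^3 = 8.

8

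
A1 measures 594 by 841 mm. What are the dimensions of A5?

A2: ⌊841/2⌋ × 594 = 420 × 594 mm
A3: ⌊594/2⌋ × 420 = 297 × 420 mm
A4: ⌊420/2⌋ × 297 = 210 × 297 mm
A5: ⌊297/2⌋ × 210 = 148 × 210 mm

148 × 210 mm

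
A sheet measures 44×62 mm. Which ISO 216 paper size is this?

Aspect ratio 62/44 ≈ 1.409 — close to the ISO √2 ≈ 1.414.
In the B-series (B0 = 1000 × 1414 mm): B9 = 44 × 62 mm.

B9 (44 × 62 mm)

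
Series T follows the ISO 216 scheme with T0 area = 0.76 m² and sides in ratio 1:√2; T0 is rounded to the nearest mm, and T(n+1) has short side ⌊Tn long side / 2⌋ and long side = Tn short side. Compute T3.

Let T0's short side be w mm. w · w√2 = 0.76 m² = 760,000 mm², so w ≈ 733.1 mm and w√2 ≈ 1036.7 mm → T0 = 733 × 1037 mm.
T1: ⌊1037/2⌋ × 733 = 518 × 733 mm
T2: ⌊733/2⌋ × 518 = 366 × 518 mm
T3: ⌊518/2⌋ × 366 = 259 × 366 mm

259 × 366 mm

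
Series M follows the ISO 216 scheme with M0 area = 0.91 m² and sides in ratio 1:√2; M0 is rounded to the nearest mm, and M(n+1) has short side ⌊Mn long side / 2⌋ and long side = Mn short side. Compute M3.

283 × 401 mm

Let M0's short side be w mm. w · w√2 = 0.91 m² = 910,000 mm², so w ≈ 802.2 mm and w√2 ≈ 1134.4 mm → M0 = 802 × 1134 mm.
M1: ⌊1134/2⌋ × 802 = 567 × 802 mm
M2: ⌊802/2⌋ × 567 = 401 × 567 mm
M3: ⌊567/2⌋ × 401 = 283 × 401 mm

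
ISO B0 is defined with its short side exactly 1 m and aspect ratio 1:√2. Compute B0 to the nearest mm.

1000 × 1414 mm

Short side = 1000 mm; long side = 1000√2 ≈ 1414.2 mm.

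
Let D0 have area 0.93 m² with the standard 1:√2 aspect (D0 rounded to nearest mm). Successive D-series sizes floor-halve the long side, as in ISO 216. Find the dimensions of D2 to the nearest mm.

Let D0's short side be w mm. w · w√2 = 0.93 m² = 930,000 mm², so w ≈ 810.9 mm and w√2 ≈ 1146.8 mm → D0 = 811 × 1147 mm.
D1: ⌊1147/2⌋ × 811 = 573 × 811 mm
D2: ⌊811/2⌋ × 573 = 405 × 573 mm

405 × 573 mm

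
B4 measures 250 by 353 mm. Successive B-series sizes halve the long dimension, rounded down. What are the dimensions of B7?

88 × 125 mm

B5: ⌊353/2⌋ × 250 = 176 × 250 mm
B6: ⌊250/2⌋ × 176 = 125 × 176 mm
B7: ⌊176/2⌋ × 125 = 88 × 125 mm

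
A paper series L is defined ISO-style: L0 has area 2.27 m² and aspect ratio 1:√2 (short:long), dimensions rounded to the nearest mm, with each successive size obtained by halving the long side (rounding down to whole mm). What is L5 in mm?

Let L0's short side be w mm. w · w√2 = 2.27 m² = 2,270,000 mm², so w ≈ 1266.9 mm and w√2 ≈ 1791.7 mm → L0 = 1267 × 1792 mm.
L1: ⌊1792/2⌋ × 1267 = 896 × 1267 mm
L2: ⌊1267/2⌋ × 896 = 633 × 896 mm
L3: ⌊896/2⌋ × 633 = 448 × 633 mm
L4: ⌊633/2⌋ × 448 = 316 × 448 mm
L5: ⌊448/2⌋ × 316 = 224 × 316 mm

224 × 316 mm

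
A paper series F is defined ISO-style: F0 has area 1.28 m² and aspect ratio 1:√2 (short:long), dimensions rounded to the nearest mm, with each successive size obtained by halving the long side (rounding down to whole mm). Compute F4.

Let F0's short side be w mm. w · w√2 = 1.28 m² = 1,280,000 mm², so w ≈ 951.4 mm and w√2 ≈ 1345.4 mm → F0 = 951 × 1345 mm.
F1: ⌊1345/2⌋ × 951 = 672 × 951 mm
F2: ⌊951/2⌋ × 672 = 475 × 672 mm
F3: ⌊672/2⌋ × 475 = 336 × 475 mm
F4: ⌊475/2⌋ × 336 = 237 × 336 mm

237 × 336 mm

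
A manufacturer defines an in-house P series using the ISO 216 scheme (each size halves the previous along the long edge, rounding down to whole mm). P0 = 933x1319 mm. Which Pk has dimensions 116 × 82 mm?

P0: 933 × 1319 mm
P1: 659 × 933 mm
P2: 466 × 659 mm
P3: 329 × 466 mm
P4: 233 × 329 mm
P5: 164 × 233 mm
P6: 116 × 164 mm
P7: 82 × 116 mm
P8: 58 × 82 mm
→ matches P7.

P7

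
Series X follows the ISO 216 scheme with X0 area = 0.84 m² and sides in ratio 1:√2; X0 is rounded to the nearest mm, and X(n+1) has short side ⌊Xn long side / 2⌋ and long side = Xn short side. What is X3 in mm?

272 × 385 mm

Let X0's short side be w mm. w · w√2 = 0.84 m² = 840,000 mm², so w ≈ 770.7 mm and w√2 ≈ 1089.9 mm → X0 = 771 × 1090 mm.
X1: ⌊1090/2⌋ × 771 = 545 × 771 mm
X2: ⌊771/2⌋ × 545 = 385 × 545 mm
X3: ⌊545/2⌋ × 385 = 272 × 385 mm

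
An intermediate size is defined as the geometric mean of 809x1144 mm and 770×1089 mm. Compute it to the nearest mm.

Short side: √(809 · 770) = √622930 ≈ 789.3 → 789 mm
Long side: √(1144 · 1089) = √1245816 ≈ 1116.2 → 1116 mm

789 × 1116 mm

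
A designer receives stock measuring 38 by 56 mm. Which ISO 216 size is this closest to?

Aspect ratio 56/38 ≈ 1.474 (ISO target is √2 ≈ 1.414).
In the C-series (envelope sizes, between A and B): C9 = 40 × 57 mm.
Off by 3 mm total — nearest standard size.

C9 (40 × 57 mm)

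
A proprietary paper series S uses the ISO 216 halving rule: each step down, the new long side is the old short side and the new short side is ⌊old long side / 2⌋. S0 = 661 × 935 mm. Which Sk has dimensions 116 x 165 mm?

S0: 661 × 935 mm
S1: 467 × 661 mm
S2: 330 × 467 mm
S3: 233 × 330 mm
S4: 165 × 233 mm
S5: 116 × 165 mm
S6: 82 × 116 mm
→ matches S5.

S5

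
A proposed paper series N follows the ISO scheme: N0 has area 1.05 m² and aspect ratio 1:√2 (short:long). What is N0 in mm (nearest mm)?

Let the short side be w mm. Then w · w√2 = 1.05 m² = 1,050,000 mm².
w² = 1,050,000/√2, so w ≈ 861.7 mm; long side = w√2 ≈ 1218.6 mm.

862 × 1219 mm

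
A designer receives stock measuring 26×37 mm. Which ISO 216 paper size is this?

Aspect ratio 37/26 ≈ 1.423 — close to the ISO √2 ≈ 1.414.
In the A-series (A0 area = 1 m²): A10 = 26 × 37 mm.

A10 (26 × 37 mm)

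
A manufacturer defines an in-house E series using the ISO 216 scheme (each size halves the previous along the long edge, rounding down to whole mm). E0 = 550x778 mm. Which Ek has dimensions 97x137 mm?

E0: 550 × 778 mm
E1: 389 × 550 mm
E2: 275 × 389 mm
E3: 194 × 275 mm
E4: 137 × 194 mm
E5: 97 × 137 mm
E6: 68 × 97 mm
→ matches E5.

E5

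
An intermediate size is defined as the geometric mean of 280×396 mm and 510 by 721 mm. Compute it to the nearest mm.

Short side: √(280 · 510) = √142800 ≈ 377.9 → 378 mm
Long side: √(396 · 721) = √285516 ≈ 534.3 → 534 mm

378 × 534 mm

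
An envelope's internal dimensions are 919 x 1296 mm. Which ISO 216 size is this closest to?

C0 (917 × 1297 mm)

Aspect ratio 1296/919 ≈ 1.410 — close to the ISO √2 ≈ 1.414.
In the C-series (envelope sizes, between A and B): C0 = 917 × 1297 mm.
Off by 3 mm total — nearest standard size.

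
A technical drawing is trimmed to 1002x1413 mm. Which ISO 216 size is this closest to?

B0 (1000 × 1414 mm)

Aspect ratio 1413/1002 ≈ 1.410 — close to the ISO √2 ≈ 1.414.
In the B-series (B0 = 1000 × 1414 mm): B0 = 1000 × 1414 mm.
Off by 3 mm total — nearest standard size.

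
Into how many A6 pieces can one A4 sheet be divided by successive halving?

A4 = 210 × 297 mm; A6 = 105 × 148 mm.
Each halving step doubles the count; 2 steps from A4 to A6.
2^2 = 4.

4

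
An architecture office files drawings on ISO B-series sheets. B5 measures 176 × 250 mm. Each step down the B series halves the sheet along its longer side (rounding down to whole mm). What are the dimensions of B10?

B6: ⌊250/2⌋ × 176 = 125 × 176 mm
B7: ⌊176/2⌋ × 125 = 88 × 125 mm
B8: ⌊125/2⌋ × 88 = 62 × 88 mm
B9: ⌊88/2⌋ × 62 = 44 × 62 mm
B10: ⌊62/2⌋ × 44 = 31 × 44 mm

31 × 44 mm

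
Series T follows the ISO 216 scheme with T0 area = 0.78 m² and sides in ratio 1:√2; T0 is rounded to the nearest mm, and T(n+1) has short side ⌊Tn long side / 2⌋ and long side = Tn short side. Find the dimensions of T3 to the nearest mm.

Let T0's short side be w mm. w · w√2 = 0.78 m² = 780,000 mm², so w ≈ 742.7 mm and w√2 ≈ 1050.3 mm → T0 = 743 × 1050 mm.
T1: ⌊1050/2⌋ × 743 = 525 × 743 mm
T2: ⌊743/2⌋ × 525 = 371 × 525 mm
T3: ⌊525/2⌋ × 371 = 262 × 371 mm

262 × 371 mm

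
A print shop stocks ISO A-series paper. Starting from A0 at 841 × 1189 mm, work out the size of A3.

A1: ⌊1189/2⌋ × 841 = 594 × 841 mm
A2: ⌊841/2⌋ × 594 = 420 × 594 mm
A3: ⌊594/2⌋ × 420 = 297 × 420 mm

297 × 420 mm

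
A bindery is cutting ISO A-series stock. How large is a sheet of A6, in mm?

A0 = 841 × 1189 mm (A0 has area 1 m², aspect 1:√2).
A1: ⌊1189/2⌋ × 841 = 594 × 841 mm
A2: ⌊841/2⌋ × 594 = 420 × 594 mm
A3: ⌊594/2⌋ × 420 = 297 × 420 mm
A4: ⌊420/2⌋ × 297 = 210 × 297 mm
A5: ⌊297/2⌋ × 210 = 148 × 210 mm
A6: ⌊210/2⌋ × 148 = 105 × 148 mm

105 × 148 mm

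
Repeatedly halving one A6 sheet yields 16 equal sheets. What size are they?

A10

16 = 2^4, so 4 halving steps.
A6 → A7 → … → A10 after 4 steps.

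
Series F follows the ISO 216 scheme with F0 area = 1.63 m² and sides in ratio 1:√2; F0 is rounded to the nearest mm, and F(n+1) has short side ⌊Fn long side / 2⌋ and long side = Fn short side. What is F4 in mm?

Let F0's short side be w mm. w · w√2 = 1.63 m² = 1,630,000 mm², so w ≈ 1073.6 mm and w√2 ≈ 1518.3 mm → F0 = 1074 × 1518 mm.
F1: ⌊1518/2⌋ × 1074 = 759 × 1074 mm
F2: ⌊1074/2⌋ × 759 = 537 × 759 mm
F3: ⌊759/2⌋ × 537 = 379 × 537 mm
F4: ⌊537/2⌋ × 379 = 268 × 379 mm

268 × 379 mm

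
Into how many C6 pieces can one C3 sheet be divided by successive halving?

8

Each ISO step halves the sheet: 1 × C3 → 2 × C4 → 4 × C5 → 8 × C6
From C3 to C6 is 3 halving steps: 2^3 = 8.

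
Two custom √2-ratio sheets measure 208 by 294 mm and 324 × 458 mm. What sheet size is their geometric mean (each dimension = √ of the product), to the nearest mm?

Short side: √(208 · 324) = √67392 ≈ 259.6 → 260 mm
Long side: √(294 · 458) = √134652 ≈ 366.9 → 367 mm

260 × 367 mm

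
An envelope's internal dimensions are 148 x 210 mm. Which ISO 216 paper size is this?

Aspect ratio 210/148 ≈ 1.419 — close to the ISO √2 ≈ 1.414.
In the A-series (A0 area = 1 m²): A5 = 148 × 210 mm.

A5 (148 × 210 mm)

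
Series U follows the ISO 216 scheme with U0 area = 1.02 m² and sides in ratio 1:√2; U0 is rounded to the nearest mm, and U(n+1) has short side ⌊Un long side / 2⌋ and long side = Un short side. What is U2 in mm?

Let U0's short side be w mm. w · w√2 = 1.02 m² = 1,020,000 mm², so w ≈ 849.3 mm and w√2 ≈ 1201.0 mm → U0 = 849 × 1201 mm.
U1: ⌊1201/2⌋ × 849 = 600 × 849 mm
U2: ⌊849/2⌋ × 600 = 424 × 600 mm

424 × 600 mm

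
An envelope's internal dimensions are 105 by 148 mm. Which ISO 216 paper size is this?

A6 (105 × 148 mm)

Aspect ratio 148/105 ≈ 1.410 — close to the ISO √2 ≈ 1.414.
In the A-series (A0 area = 1 m²): A6 = 105 × 148 mm.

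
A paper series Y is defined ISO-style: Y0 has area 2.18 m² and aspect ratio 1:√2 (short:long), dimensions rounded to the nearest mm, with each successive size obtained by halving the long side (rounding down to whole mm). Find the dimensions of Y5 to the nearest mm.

219 × 310 mm

Let Y0's short side be w mm. w · w√2 = 2.18 m² = 2,180,000 mm², so w ≈ 1241.6 mm and w√2 ≈ 1755.8 mm → Y0 = 1242 × 1756 mm.
Y1: ⌊1756/2⌋ × 1242 = 878 × 1242 mm
Y2: ⌊1242/2⌋ × 878 = 621 × 878 mm
Y3: ⌊878/2⌋ × 621 = 439 × 621 mm
Y4: ⌊621/2⌋ × 439 = 310 × 439 mm
Y5: ⌊439/2⌋ × 310 = 219 × 310 mm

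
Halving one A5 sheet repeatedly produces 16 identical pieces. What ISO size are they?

A9

16 = 2^4, so 4 halving steps.
A5 → A6 → … → A9 after 4 steps.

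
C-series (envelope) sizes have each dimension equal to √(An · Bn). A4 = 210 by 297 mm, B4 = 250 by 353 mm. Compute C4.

Short side: √(210 · 250) = √52500 ≈ 229.1 → 229 mm
Long side: √(297 · 353) = √104841 ≈ 323.8 → 324 mm

229 × 324 mm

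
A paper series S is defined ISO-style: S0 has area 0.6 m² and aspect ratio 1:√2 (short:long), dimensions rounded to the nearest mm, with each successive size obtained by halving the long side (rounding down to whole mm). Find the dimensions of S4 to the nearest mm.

Let S0's short side be w mm. w · w√2 = 0.6 m² = 600,000 mm², so w ≈ 651.4 mm and w√2 ≈ 921.2 mm → S0 = 651 × 921 mm.
S1: ⌊921/2⌋ × 651 = 460 × 651 mm
S2: ⌊651/2⌋ × 460 = 325 × 460 mm
S3: ⌊460/2⌋ × 325 = 230 × 325 mm
S4: ⌊325/2⌋ × 230 = 162 × 230 mm

162 × 230 mm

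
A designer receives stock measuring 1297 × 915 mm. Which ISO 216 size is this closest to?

Aspect ratio 1297/915 ≈ 1.417 — close to the ISO √2 ≈ 1.414.
In the C-series (envelope sizes, between A and B): C0 = 917 × 1297 mm.
Off by 2 mm total — nearest standard size.

C0 (917 × 1297 mm)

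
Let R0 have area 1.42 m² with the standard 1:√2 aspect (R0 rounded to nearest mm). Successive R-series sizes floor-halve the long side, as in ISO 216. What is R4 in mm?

Let R0's short side be w mm. w · w√2 = 1.42 m² = 1,420,000 mm², so w ≈ 1002.0 mm and w√2 ≈ 1417.1 mm → R0 = 1002 × 1417 mm.
R1: ⌊1417/2⌋ × 1002 = 708 × 1002 mm
R2: ⌊1002/2⌋ × 708 = 501 × 708 mm
R3: ⌊708/2⌋ × 501 = 354 × 501 mm
R4: ⌊501/2⌋ × 354 = 250 × 354 mm

250 × 354 mm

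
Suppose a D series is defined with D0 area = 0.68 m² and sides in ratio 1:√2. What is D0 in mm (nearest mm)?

693 × 981 mm

Let the short side be w mm. Then w · w√2 = 0.68 m² = 680,000 mm².
w² = 680,000/√2, so w ≈ 693.4 mm; long side = w√2 ≈ 980.6 mm.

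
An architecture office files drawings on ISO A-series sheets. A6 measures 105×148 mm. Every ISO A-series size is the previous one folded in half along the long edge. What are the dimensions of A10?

A7: ⌊148/2⌋ × 105 = 74 × 105 mm
A8: ⌊105/2⌋ × 74 = 52 × 74 mm
A9: ⌊74/2⌋ × 52 = 37 × 52 mm
A10: ⌊52/2⌋ × 37 = 26 × 37 mm

26 × 37 mm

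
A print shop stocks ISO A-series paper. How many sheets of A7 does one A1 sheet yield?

A1 = 594 × 841 mm; A7 = 74 × 105 mm.
Each halving step doubles the count; 6 steps from A1 to A7.
2^6 = 64.

64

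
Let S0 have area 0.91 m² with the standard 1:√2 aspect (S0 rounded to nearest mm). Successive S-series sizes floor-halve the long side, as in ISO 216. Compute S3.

Let S0's short side be w mm. w · w√2 = 0.91 m² = 910,000 mm², so w ≈ 802.2 mm and w√2 ≈ 1134.4 mm → S0 = 802 × 1134 mm.
S1: ⌊1134/2⌋ × 802 = 567 × 802 mm
S2: ⌊802/2⌋ × 567 = 401 × 567 mm
S3: ⌊567/2⌋ × 401 = 283 × 401 mm

283 × 401 mm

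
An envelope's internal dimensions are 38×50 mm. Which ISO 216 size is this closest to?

A9 (37 × 52 mm)

Aspect ratio 50/38 ≈ 1.316 (ISO target is √2 ≈ 1.414).
In the A-series (A0 area = 1 m²): A9 = 37 × 52 mm.
Off by 3 mm total — nearest standard size.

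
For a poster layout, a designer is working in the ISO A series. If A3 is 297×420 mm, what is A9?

37 × 52 mm

A4: ⌊420/2⌋ × 297 = 210 × 297 mm
A5: ⌊297/2⌋ × 210 = 148 × 210 mm
A6: ⌊210/2⌋ × 148 = 105 × 148 mm
A7: ⌊148/2⌋ × 105 = 74 × 105 mm
A8: ⌊105/2⌋ × 74 = 52 × 74 mm
A9: ⌊74/2⌋ × 52 = 37 × 52 mm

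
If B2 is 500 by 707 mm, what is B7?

B3: ⌊707/2⌋ × 500 = 353 × 500 mm
B4: ⌊500/2⌋ × 353 = 250 × 353 mm
B5: ⌊353/2⌋ × 250 = 176 × 250 mm
B6: ⌊250/2⌋ × 176 = 125 × 176 mm
B7: ⌊176/2⌋ × 125 = 88 × 125 mm

88 × 125 mm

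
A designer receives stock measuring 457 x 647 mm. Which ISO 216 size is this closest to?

Aspect ratio 647/457 ≈ 1.416 — close to the ISO √2 ≈ 1.414.
In the C-series (envelope sizes, between A and B): C2 = 458 × 648 mm.
Off by 2 mm total — nearest standard size.

C2 (458 × 648 mm)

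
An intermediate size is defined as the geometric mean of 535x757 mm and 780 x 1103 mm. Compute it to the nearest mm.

646 × 914 mm

Short side: √(535 · 780) = √417300 ≈ 646.0 → 646 mm
Long side: √(757 · 1103) = √834971 ≈ 913.8 → 914 mm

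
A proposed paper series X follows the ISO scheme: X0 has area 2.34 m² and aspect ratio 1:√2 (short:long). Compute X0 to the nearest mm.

Let the short side be w mm. Then w · w√2 = 2.34 m² = 2,340,000 mm².
w² = 2,340,000/√2, so w ≈ 1286.3 mm; long side = w√2 ≈ 1819.1 mm.

1286 × 1819 mm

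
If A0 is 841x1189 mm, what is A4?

A1: ⌊1189/2⌋ × 841 = 594 × 841 mm
A2: ⌊841/2⌋ × 594 = 420 × 594 mm
A3: ⌊594/2⌋ × 420 = 297 × 420 mm
A4: ⌊420/2⌋ × 297 = 210 × 297 mm

210 × 297 mm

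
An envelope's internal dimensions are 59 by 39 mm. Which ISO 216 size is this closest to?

Aspect ratio 59/39 ≈ 1.513 (ISO target is √2 ≈ 1.414).
In the C-series (envelope sizes, between A and B): C9 = 40 × 57 mm.
Off by 3 mm total — nearest standard size.

C9 (40 × 57 mm)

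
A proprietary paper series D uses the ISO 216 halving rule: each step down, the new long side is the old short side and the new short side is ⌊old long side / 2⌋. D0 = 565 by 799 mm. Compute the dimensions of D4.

141 × 199 mm

D1 = 399 × 565 mm (from D0 by 1 halving).
D2: ⌊565/2⌋ × 399 = 282 × 399 mm
D3: ⌊399/2⌋ × 282 = 199 × 282 mm
D4: ⌊282/2⌋ × 199 = 141 × 199 mm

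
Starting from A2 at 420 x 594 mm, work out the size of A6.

105 × 148 mm

A3: ⌊594/2⌋ × 420 = 297 × 420 mm
A4: ⌊420/2⌋ × 297 = 210 × 297 mm
A5: ⌊297/2⌋ × 210 = 148 × 210 mm
A6: ⌊210/2⌋ × 148 = 105 × 148 mm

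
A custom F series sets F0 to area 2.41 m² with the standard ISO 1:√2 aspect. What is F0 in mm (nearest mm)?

1305 × 1846 mm

Let the short side be w mm. Then w · w√2 = 2.41 m² = 2,410,000 mm².
w² = 2,410,000/√2, so w ≈ 1305.4 mm; long side = w√2 ≈ 1846.1 mm.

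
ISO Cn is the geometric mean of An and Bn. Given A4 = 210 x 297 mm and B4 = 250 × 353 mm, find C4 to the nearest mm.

Short side: √(210 · 250) = √52500 ≈ 229.1 → 229 mm
Long side: √(297 · 353) = √104841 ≈ 323.8 → 324 mm

229 × 324 mm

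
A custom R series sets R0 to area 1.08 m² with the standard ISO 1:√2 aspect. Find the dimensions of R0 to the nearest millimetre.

874 × 1236 mm

Let the short side be w mm. Then w · w√2 = 1.08 m² = 1,080,000 mm².
w² = 1,080,000/√2, so w ≈ 873.9 mm; long side = w√2 ≈ 1235.9 mm.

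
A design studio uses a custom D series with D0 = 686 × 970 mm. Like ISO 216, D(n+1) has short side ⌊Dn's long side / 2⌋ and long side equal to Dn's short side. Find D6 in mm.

85 × 121 mm

D1: ⌊970/2⌋ × 686 = 485 × 686 mm
D2: ⌊686/2⌋ × 485 = 343 × 485 mm
D3: ⌊485/2⌋ × 343 = 242 × 343 mm
D4: ⌊343/2⌋ × 242 = 171 × 242 mm
D5: ⌊242/2⌋ × 171 = 121 × 171 mm
D6: ⌊171/2⌋ × 121 = 85 × 121 mm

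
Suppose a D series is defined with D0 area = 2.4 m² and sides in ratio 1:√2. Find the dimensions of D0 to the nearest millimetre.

Let the short side be w mm. Then w · w√2 = 2.4 m² = 2,400,000 mm².
w² = 2,400,000/√2, so w ≈ 1302.7 mm; long side = w√2 ≈ 1842.3 mm.

1303 × 1842 mm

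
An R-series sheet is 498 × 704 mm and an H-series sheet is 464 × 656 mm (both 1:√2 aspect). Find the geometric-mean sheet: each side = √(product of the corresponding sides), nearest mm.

481 × 680 mm

Short side: √(498 · 464) = √231072 ≈ 480.7 → 481 mm
Long side: √(704 · 656) = √461824 ≈ 679.6 → 680 mm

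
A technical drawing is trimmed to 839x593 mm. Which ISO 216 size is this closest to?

A1 (594 × 841 mm)

Aspect ratio 839/593 ≈ 1.415 — close to the ISO √2 ≈ 1.414.
In the A-series (A0 area = 1 m²): A1 = 594 × 841 mm.
Off by 3 mm total — nearest standard size.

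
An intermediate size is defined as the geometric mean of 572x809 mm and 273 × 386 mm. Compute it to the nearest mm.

Short side: √(572 · 273) = √156156 ≈ 395.2 → 395 mm
Long side: √(809 · 386) = √312274 ≈ 558.8 → 559 mm

395 × 559 mm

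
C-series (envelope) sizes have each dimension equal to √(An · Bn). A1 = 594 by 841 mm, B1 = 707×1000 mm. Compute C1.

Short side: √(594 · 707) = √419958 ≈ 648.0 → 648 mm
Long side: √(841 · 1000) = √841000 ≈ 917.1 → 917 mm

648 × 917 mm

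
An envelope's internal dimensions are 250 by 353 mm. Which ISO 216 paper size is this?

Aspect ratio 353/250 ≈ 1.412 — close to the ISO √2 ≈ 1.414.
In the B-series (B0 = 1000 × 1414 mm): B4 = 250 × 353 mm.

B4 (250 × 353 mm)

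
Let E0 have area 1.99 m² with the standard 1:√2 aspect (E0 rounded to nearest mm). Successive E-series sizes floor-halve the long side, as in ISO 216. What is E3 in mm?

Let E0's short side be w mm. w · w√2 = 1.99 m² = 1,990,000 mm², so w ≈ 1186.2 mm and w√2 ≈ 1677.6 mm → E0 = 1186 × 1678 mm.
E1: ⌊1678/2⌋ × 1186 = 839 × 1186 mm
E2: ⌊1186/2⌋ × 839 = 593 × 839 mm
E3: ⌊839/2⌋ × 593 = 419 × 593 mm

419 × 593 mm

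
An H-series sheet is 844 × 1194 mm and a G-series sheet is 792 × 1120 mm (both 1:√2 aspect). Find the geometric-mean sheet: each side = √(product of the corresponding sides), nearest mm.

Short side: √(844 · 792) = √668448 ≈ 817.6 → 818 mm
Long side: √(1194 · 1120) = √1337280 ≈ 1156.4 → 1156 mm

818 × 1156 mm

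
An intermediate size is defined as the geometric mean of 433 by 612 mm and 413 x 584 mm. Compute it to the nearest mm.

423 × 598 mm

Short side: √(433 · 413) = √178829 ≈ 422.9 → 423 mm
Long side: √(612 · 584) = √357408 ≈ 597.8 → 598 mm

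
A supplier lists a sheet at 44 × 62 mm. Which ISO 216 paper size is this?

B9 (44 × 62 mm)

Aspect ratio 62/44 ≈ 1.409 — close to the ISO √2 ≈ 1.414.
In the B-series (B0 = 1000 × 1414 mm): B9 = 44 × 62 mm.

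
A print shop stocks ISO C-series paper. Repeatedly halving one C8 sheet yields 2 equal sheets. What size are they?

2 = 2^1, so 1 halving step.
C8 → C9 → … → C9 after 1 step.

C9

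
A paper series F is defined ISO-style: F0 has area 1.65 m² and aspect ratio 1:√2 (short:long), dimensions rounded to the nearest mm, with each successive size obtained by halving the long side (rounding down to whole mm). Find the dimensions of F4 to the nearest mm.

Let F0's short side be w mm. w · w√2 = 1.65 m² = 1,650,000 mm², so w ≈ 1080.2 mm and w√2 ≈ 1527.6 mm → F0 = 1080 × 1528 mm.
F1: ⌊1528/2⌋ × 1080 = 764 × 1080 mm
F2: ⌊1080/2⌋ × 764 = 540 × 764 mm
F3: ⌊764/2⌋ × 540 = 382 × 540 mm
F4: ⌊540/2⌋ × 382 = 270 × 382 mm

270 × 382 mm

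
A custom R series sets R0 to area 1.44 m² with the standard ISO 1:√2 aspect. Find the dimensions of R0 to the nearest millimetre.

1009 × 1427 mm

Let the short side be w mm. Then w · w√2 = 1.44 m² = 1,440,000 mm².
w² = 1,440,000/√2, so w ≈ 1009.1 mm; long side = w√2 ≈ 1427.0 mm.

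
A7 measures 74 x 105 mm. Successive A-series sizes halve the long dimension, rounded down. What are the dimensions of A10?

A8: ⌊105/2⌋ × 74 = 52 × 74 mm
A9: ⌊74/2⌋ × 52 = 37 × 52 mm
A10: ⌊52/2⌋ × 37 = 26 × 37 mm

26 × 37 mm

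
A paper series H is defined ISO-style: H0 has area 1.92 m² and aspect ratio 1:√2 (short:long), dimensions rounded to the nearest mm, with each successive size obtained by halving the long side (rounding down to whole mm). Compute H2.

Let H0's short side be w mm. w · w√2 = 1.92 m² = 1,920,000 mm², so w ≈ 1165.2 mm and w√2 ≈ 1647.8 mm → H0 = 1165 × 1648 mm.
H1: ⌊1648/2⌋ × 1165 = 824 × 1165 mm
H2: ⌊1165/2⌋ × 824 = 582 × 824 mm

582 × 824 mm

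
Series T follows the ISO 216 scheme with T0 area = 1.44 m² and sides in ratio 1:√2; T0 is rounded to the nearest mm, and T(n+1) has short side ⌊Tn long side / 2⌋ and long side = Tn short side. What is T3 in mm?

356 × 504 mm

Let T0's short side be w mm. w · w√2 = 1.44 m² = 1,440,000 mm², so w ≈ 1009.1 mm and w√2 ≈ 1427.0 mm → T0 = 1009 × 1427 mm.
T1: ⌊1427/2⌋ × 1009 = 713 × 1009 mm
T2: ⌊1009/2⌋ × 713 = 504 × 713 mm
T3: ⌊713/2⌋ × 504 = 356 × 504 mm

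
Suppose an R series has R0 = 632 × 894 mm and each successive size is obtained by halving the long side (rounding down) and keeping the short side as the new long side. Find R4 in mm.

158 × 223 mm

R1 = 447 × 632 mm (from R0 by 1 halving).
R2: ⌊632/2⌋ × 447 = 316 × 447 mm
R3: ⌊447/2⌋ × 316 = 223 × 316 mm
R4: ⌊316/2⌋ × 223 = 158 × 223 mm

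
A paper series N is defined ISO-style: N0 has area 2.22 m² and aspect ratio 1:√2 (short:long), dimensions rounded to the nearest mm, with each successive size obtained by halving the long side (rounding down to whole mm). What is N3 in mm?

443 × 626 mm

Let N0's short side be w mm. w · w√2 = 2.22 m² = 2,220,000 mm², so w ≈ 1252.9 mm and w√2 ≈ 1771.9 mm → N0 = 1253 × 1772 mm.
N1: ⌊1772/2⌋ × 1253 = 886 × 1253 mm
N2: ⌊1253/2⌋ × 886 = 626 × 886 mm
N3: ⌊886/2⌋ × 626 = 443 × 626 mm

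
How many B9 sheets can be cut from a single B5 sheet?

16

Each ISO step halves the sheet: 1 × B5 → 2 × B6 → 4 × B7 → 8 × B8 → …
From B5 to B9 is 4 halving steps: 2^4 = 16.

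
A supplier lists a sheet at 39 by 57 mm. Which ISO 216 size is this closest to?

C9 (40 × 57 mm)

Aspect ratio 57/39 ≈ 1.462 (ISO target is √2 ≈ 1.414).
In the C-series (envelope sizes, between A and B): C9 = 40 × 57 mm.
Off by 1 mm total — nearest standard size.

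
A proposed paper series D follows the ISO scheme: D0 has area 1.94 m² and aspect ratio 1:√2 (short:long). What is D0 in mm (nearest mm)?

1171 × 1656 mm

Let the short side be w mm. Then w · w√2 = 1.94 m² = 1,940,000 mm².
w² = 1,940,000/√2, so w ≈ 1171.2 mm; long side = w√2 ≈ 1656.4 mm.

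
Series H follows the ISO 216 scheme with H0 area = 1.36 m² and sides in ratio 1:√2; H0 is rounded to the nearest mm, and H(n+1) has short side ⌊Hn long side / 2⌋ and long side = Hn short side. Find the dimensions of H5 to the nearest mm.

173 × 245 mm

Let H0's short side be w mm. w · w√2 = 1.36 m² = 1,360,000 mm², so w ≈ 980.6 mm and w√2 ≈ 1386.8 mm → H0 = 981 × 1387 mm.
H1: ⌊1387/2⌋ × 981 = 693 × 981 mm
H2: ⌊981/2⌋ × 693 = 490 × 693 mm
H3: ⌊693/2⌋ × 490 = 346 × 490 mm
H4: ⌊490/2⌋ × 346 = 245 × 346 mm
H5: ⌊346/2⌋ × 245 = 173 × 245 mm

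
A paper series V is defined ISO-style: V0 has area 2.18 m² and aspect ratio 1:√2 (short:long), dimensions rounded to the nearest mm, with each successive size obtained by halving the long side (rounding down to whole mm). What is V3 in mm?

Let V0's short side be w mm. w · w√2 = 2.18 m² = 2,180,000 mm², so w ≈ 1241.6 mm and w√2 ≈ 1755.8 mm → V0 = 1242 × 1756 mm.
V1: ⌊1756/2⌋ × 1242 = 878 × 1242 mm
V2: ⌊1242/2⌋ × 878 = 621 × 878 mm
V3: ⌊878/2⌋ × 621 = 439 × 621 mm

439 × 621 mm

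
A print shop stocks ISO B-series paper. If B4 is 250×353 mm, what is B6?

B5: ⌊353/2⌋ × 250 = 176 × 250 mm
B6: ⌊250/2⌋ × 176 = 125 × 176 mm

125 × 176 mm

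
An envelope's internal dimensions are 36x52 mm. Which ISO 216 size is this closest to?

Aspect ratio 52/36 ≈ 1.444 (ISO target is √2 ≈ 1.414).
In the A-series (A0 area = 1 m²): A9 = 37 × 52 mm.
Off by 1 mm total — nearest standard size.

A9 (37 × 52 mm)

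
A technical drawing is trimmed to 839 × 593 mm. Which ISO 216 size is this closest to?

A1 (594 × 841 mm)

Aspect ratio 839/593 ≈ 1.415 — close to the ISO √2 ≈ 1.414.
In the A-series (A0 area = 1 m²): A1 = 594 × 841 mm.
Off by 3 mm total — nearest standard size.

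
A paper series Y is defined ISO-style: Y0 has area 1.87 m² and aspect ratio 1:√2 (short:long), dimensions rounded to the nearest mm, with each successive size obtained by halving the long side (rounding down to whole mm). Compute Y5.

203 × 287 mm

Let Y0's short side be w mm. w · w√2 = 1.87 m² = 1,870,000 mm², so w ≈ 1149.9 mm and w√2 ≈ 1626.2 mm → Y0 = 1150 × 1626 mm.
Y1: ⌊1626/2⌋ × 1150 = 813 × 1150 mm
Y2: ⌊1150/2⌋ × 813 = 575 × 813 mm
Y3: ⌊813/2⌋ × 575 = 406 × 575 mm
Y4: ⌊575/2⌋ × 406 = 287 × 406 mm
Y5: ⌊406/2⌋ × 287 = 203 × 287 mm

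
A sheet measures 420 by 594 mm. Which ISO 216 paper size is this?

A2 (420 × 594 mm)

Aspect ratio 594/420 ≈ 1.414 — close to the ISO √2 ≈ 1.414.
In the A-series (A0 area = 1 m²): A2 = 420 × 594 mm.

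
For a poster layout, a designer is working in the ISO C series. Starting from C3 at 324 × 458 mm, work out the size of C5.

C4: ⌊458/2⌋ × 324 = 229 × 324 mm
C5: ⌊324/2⌋ × 229 = 162 × 229 mm

162 × 229 mm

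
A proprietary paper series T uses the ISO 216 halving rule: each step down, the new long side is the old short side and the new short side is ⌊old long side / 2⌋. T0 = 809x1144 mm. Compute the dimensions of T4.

202 × 286 mm

T1 = 572 × 809 mm (from T0 by 1 halving).
T2: ⌊809/2⌋ × 572 = 404 × 572 mm
T3: ⌊572/2⌋ × 404 = 286 × 404 mm
T4: ⌊404/2⌋ × 286 = 202 × 286 mm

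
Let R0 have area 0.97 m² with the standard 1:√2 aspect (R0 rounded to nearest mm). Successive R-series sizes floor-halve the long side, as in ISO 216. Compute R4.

Let R0's short side be w mm. w · w√2 = 0.97 m² = 970,000 mm², so w ≈ 828.2 mm and w√2 ≈ 1171.2 mm → R0 = 828 × 1171 mm.
R1: ⌊1171/2⌋ × 828 = 585 × 828 mm
R2: ⌊828/2⌋ × 585 = 414 × 585 mm
R3: ⌊585/2⌋ × 414 = 292 × 414 mm
R4: ⌊414/2⌋ × 292 = 207 × 292 mm

207 × 292 mm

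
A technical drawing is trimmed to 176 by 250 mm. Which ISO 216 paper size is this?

Aspect ratio 250/176 ≈ 1.420 — close to the ISO √2 ≈ 1.414.
In the B-series (B0 = 1000 × 1414 mm): B5 = 176 × 250 mm.

B5 (176 × 250 mm)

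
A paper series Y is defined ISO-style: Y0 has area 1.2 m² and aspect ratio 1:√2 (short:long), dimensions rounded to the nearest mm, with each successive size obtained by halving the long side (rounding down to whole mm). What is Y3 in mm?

325 × 460 mm

Let Y0's short side be w mm. w · w√2 = 1.2 m² = 1,200,000 mm², so w ≈ 921.2 mm and w√2 ≈ 1302.7 mm → Y0 = 921 × 1303 mm.
Y1: ⌊1303/2⌋ × 921 = 651 × 921 mm
Y2: ⌊921/2⌋ × 651 = 460 × 651 mm
Y3: ⌊651/2⌋ × 460 = 325 × 460 mm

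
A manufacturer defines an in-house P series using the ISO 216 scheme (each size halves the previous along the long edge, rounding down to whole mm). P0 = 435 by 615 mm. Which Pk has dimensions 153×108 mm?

P0: 435 × 615 mm
P1: 307 × 435 mm
P2: 217 × 307 mm
P3: 153 × 217 mm
P4: 108 × 153 mm
P5: 76 × 108 mm
→ matches P4.

P4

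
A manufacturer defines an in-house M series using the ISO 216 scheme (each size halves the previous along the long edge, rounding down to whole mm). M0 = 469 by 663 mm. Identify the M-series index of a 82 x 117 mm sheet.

M0: 469 × 663 mm
M1: 331 × 469 mm
M2: 234 × 331 mm
M3: 165 × 234 mm
M4: 117 × 165 mm
M5: 82 × 117 mm
M6: 58 × 82 mm
→ matches M5.

M5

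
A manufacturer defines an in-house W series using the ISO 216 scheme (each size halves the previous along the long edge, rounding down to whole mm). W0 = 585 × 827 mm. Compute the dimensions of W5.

W1: ⌊827/2⌋ × 585 = 413 × 585 mm
W2: ⌊585/2⌋ × 413 = 292 × 413 mm
W3: ⌊413/2⌋ × 292 = 206 × 292 mm
W4: ⌊292/2⌋ × 206 = 146 × 206 mm
W5: ⌊206/2⌋ × 146 = 103 × 146 mm

103 × 146 mm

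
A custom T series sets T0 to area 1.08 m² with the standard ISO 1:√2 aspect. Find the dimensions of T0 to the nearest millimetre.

Let the short side be w mm. Then w · w√2 = 1.08 m² = 1,080,000 mm².
w² = 1,080,000/√2, so w ≈ 873.9 mm; long side = w√2 ≈ 1235.9 mm.

874 × 1236 mm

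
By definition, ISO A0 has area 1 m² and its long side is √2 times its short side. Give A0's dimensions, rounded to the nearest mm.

841 × 1189 mm

Let the short side be w mm. Then the long side is w√2 and w · w√2 = 10⁶ mm².
w² = 10⁶/√2, so w = 1000 / 2^(1/4) ≈ 840.9 mm; long side = 1000 · 2^(1/4) ≈ 1189.2 mm.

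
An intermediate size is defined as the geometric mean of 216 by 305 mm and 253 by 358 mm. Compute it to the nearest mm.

234 × 330 mm

Short side: √(216 · 253) = √54648 ≈ 233.8 → 234 mm
Long side: √(305 · 358) = √109190 ≈ 330.4 → 330 mm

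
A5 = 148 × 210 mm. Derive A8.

52 × 74 mm

A6: ⌊210/2⌋ × 148 = 105 × 148 mm
A7: ⌊148/2⌋ × 105 = 74 × 105 mm
A8: ⌊105/2⌋ × 74 = 52 × 74 mm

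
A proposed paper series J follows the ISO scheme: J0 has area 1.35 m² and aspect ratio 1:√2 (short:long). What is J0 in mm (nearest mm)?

Let the short side be w mm. Then w · w√2 = 1.35 m² = 1,350,000 mm².
w² = 1,350,000/√2, so w ≈ 977.0 mm; long side = w√2 ≈ 1381.7 mm.

977 × 1382 mm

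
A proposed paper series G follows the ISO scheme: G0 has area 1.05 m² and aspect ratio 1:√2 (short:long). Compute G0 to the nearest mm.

862 × 1219 mm

Let the short side be w mm. Then w · w√2 = 1.05 m² = 1,050,000 mm².
w² = 1,050,000/√2, so w ≈ 861.7 mm; long side = w√2 ≈ 1218.6 mm.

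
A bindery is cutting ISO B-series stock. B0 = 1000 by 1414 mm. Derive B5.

B1: ⌊1414/2⌋ × 1000 = 707 × 1000 mm
B2: ⌊1000/2⌋ × 707 = 500 × 707 mm
B3: ⌊707/2⌋ × 500 = 353 × 500 mm
B4: ⌊500/2⌋ × 353 = 250 × 353 mm
B5: ⌊353/2⌋ × 250 = 176 × 250 mm

176 × 250 mm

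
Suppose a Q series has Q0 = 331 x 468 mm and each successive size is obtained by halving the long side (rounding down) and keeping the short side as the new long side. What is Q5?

Q1: ⌊468/2⌋ × 331 = 234 × 331 mm
Q2: ⌊331/2⌋ × 234 = 165 × 234 mm
Q3: ⌊234/2⌋ × 165 = 117 × 165 mm
Q4: ⌊165/2⌋ × 117 = 82 × 117 mm
Q5: ⌊117/2⌋ × 82 = 58 × 82 mm

58 × 82 mm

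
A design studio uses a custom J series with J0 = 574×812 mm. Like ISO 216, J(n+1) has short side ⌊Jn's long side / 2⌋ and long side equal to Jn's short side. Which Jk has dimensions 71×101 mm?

J6

J0: 574 × 812 mm
J1: 406 × 574 mm
J2: 287 × 406 mm
J3: 203 × 287 mm
J4: 143 × 203 mm
J5: 101 × 143 mm
J6: 71 × 101 mm
J7: 50 × 71 mm
→ matches J6.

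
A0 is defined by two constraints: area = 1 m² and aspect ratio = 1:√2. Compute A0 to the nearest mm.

Let the short side be w mm. Then the long side is w√2 and w · w√2 = 10⁶ mm².
w² = 10⁶/√2, so w = 1000 / 2^(1/4) ≈ 840.9 mm; long side = 1000 · 2^(1/4) ≈ 1189.2 mm.

841 × 1189 mm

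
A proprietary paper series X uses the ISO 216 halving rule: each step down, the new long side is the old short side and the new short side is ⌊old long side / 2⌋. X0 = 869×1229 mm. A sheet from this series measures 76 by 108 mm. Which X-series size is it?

X7

X0: 869 × 1229 mm
X1: 614 × 869 mm
X2: 434 × 614 mm
X3: 307 × 434 mm
X4: 217 × 307 mm
X5: 153 × 217 mm
X6: 108 × 153 mm
X7: 76 × 108 mm
X8: 54 × 76 mm
→ matches X7.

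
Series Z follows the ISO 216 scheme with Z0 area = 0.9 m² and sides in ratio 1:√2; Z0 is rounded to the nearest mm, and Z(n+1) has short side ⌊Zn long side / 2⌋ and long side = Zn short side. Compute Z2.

399 × 564 mm

Let Z0's short side be w mm. w · w√2 = 0.9 m² = 900,000 mm², so w ≈ 797.7 mm and w√2 ≈ 1128.2 mm → Z0 = 798 × 1128 mm.
Z1: ⌊1128/2⌋ × 798 = 564 × 798 mm
Z2: ⌊798/2⌋ × 564 = 399 × 564 mm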